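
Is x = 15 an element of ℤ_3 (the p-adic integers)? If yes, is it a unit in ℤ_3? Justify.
x ∈ ℤ_3 but not a unit; v_3(x) = 1 > 0

ℤ_3 = {x ∈ ℚ_3 : v_3(x) ≥ 0} and ℤ_3^× = {x ∈ ℤ_3 : v_3(x) = 0}. Here v_3(15) = v_3(num) − v_3(den) = 1; compare against these criteria.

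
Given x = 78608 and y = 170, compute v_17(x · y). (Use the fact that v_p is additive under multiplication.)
v_17(13363360) = 4

v_p(x) = 3 (factor: 78608 = 17^3 · 16); v_p(y) = 1 (factor: 170 = 17^1 · 10). Additivity: v_p(xy) = v_p(x) + v_p(y) = 3 + 1 = 4. (Direct check: xy = 13363360 = 17^4 · (160).)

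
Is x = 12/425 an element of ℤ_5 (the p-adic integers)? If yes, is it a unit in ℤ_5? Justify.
x ∉ ℤ_5 (v_5(x) = -2 < 0)

ℤ_5 = {x ∈ ℚ_5 : v_5(x) ≥ 0} and ℤ_5^× = {x ∈ ℤ_5 : v_5(x) = 0}. Here v_5(12/425) = v_5(num) − v_5(den) = -2; compare against these criteria.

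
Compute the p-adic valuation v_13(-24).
v_13(-24) = 0

v_13(n) is the largest exponent k such that 13^k divides n. Factor out: -24 = -13^0 · 24. (Sign doesn't affect v_p.) So v_13(-24) = 0.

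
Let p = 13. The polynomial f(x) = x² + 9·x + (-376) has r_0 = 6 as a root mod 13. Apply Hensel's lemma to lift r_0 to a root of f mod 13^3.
r_2 = 253 (mod 2197)

Hensel: r_{i+1} = r_i − f(r_i)·(f′(r_i))^{-1} mod 13^{i+2}, f′(x) = 2x + 9. Iterate:
  r_0 = 6 (mod 13)
  r_1 = 84 (mod 169)
  r_2 = 253 (mod 2197)
Final: r = 253 satisfies f(r) ≡ 0 mod 13^3.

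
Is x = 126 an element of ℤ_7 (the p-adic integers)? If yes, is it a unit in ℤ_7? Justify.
x ∈ ℤ_7 but not a unit; v_7(x) = 1 > 0

ℤ_7 = {x ∈ ℚ_7 : v_7(x) ≥ 0} and ℤ_7^× = {x ∈ ℤ_7 : v_7(x) = 0}. Here v_7(126) = v_7(num) − v_7(den) = 1; compare against these criteria.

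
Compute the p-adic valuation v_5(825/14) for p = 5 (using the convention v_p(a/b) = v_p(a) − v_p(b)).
v_5(825/14) = 2

Factor powers of 5 from the numerator and denominator of the reduced fraction: 825 = 5^2 · 33 and 14 = 5^0 · 14. Apply v_p(a/b) = v_p(a) − v_p(b): v_5(825/14) = 2 − 0 = 2.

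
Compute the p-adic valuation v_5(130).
v_5(130) = 1

v_5(n) is the largest exponent k such that 5^k divides n. Factor out: 130 = 5^1 · 26. (Sign doesn't affect v_p.) So v_5(130) = 1.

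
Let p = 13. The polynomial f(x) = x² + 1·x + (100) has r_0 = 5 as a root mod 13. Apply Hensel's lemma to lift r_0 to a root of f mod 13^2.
r_1 = 70 (mod 169)

Hensel: r_{i+1} = r_i − f(r_i)·(f′(r_i))^{-1} mod 13^{i+2}, f′(x) = 2x + 1. Iterate:
  r_0 = 5 (mod 13)
  r_1 = 70 (mod 169)
Final: r = 70 satisfies f(r) ≡ 0 mod 13^2.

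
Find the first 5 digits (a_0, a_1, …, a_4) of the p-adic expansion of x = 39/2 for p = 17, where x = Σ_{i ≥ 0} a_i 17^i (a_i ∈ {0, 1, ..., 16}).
(a_0, …, a_4) = (11, 9, 8, 8, 8)

v_17(39/2) = 0 (numerator and denominator both coprime to 17), so x ∈ ℤ_17^×. Compute digits iteratively via a_i = x_i mod 17, x_{i+1} = (x_i − a_i)/17, with x_0 = x:
  x_0 = 39/2;  a_0 = 11;  x_1 = (x_0 − 11)/17 = 1/2
  x_1 = 1/2;  a_1 = 9;  x_2 = (x_1 − 9)/17 = -1/2
  x_2 = -1/2;  a_2 = 8;  x_3 = (x_2 − 8)/17 = -1/2
  x_3 = -1/2;  a_3 = 8;  x_4 = (x_3 − 8)/17 = -1/2
  x_4 = -1/2;  a_4 = 8;  x_5 = (x_4 − 8)/17 = -1/2
Digits: (11, 9, 8, 8, 8).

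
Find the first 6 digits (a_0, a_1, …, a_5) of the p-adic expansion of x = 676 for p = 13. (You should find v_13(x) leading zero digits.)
(a_0, …, a_5) = (0, 0, 4, 0, 0, 0)

v_13(676) = 2, so a_0 = ... = a_1 = 0. Factor out: x = 13^2 · u with u = 4 a unit in ℤ_13. Expand u iteratively via a_{v+i} = u_i mod 13, u_{i+1} = (u_i − a_{v+i})/13:
  u_0 = 4;  a_2 = 4;  u_1 = (u_0 − 4)/13 = 0
  u_1 = 0;  a_3 = 0;  u_2 = (u_1 − 0)/13 = 0
  u_2 = 0;  a_4 = 0;  u_3 = (u_2 − 0)/13 = 0
  u_3 = 0;  a_5 = 0;  u_4 = (u_3 − 0)/13 = 0
Digits: (0, 0, 4, 0, 0, 0).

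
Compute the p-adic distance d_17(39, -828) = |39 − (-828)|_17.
d_17(39, -828) = 1/289

Step 1 — x − y = 39 − (-828) = 867. Step 2 — v_17(867) = 2 (factor: 867 = (17^2 · 3); the sign does not affect v_p). Step 3 — |x − y|_17 = 17^{-2} = 1/289.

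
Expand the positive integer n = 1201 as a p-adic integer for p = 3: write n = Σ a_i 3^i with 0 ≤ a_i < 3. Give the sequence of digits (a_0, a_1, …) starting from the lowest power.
(a_0, a_1, …) = (1, 1, 1, 2, 2, 1, 1)

Repeated division by 3 gives the digits low-to-high: 1201 = 1 + 1·3^1 + 1·3^2 + 2·3^3 + 2·3^4 + 1·3^5 + 1·3^6. Digit sequence: (1, 1, 1, 2, 2, 1, 1).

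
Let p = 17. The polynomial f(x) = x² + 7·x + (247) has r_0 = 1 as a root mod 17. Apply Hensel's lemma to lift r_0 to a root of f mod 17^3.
r_2 = 3826 (mod 4913)

Hensel: r_{i+1} = r_i − f(r_i)·(f′(r_i))^{-1} mod 17^{i+2}, f′(x) = 2x + 7. Iterate:
  r_0 = 1 (mod 17)
  r_1 = 69 (mod 289)
  r_2 = 3826 (mod 4913)
Final: r = 3826 satisfies f(r) ≡ 0 mod 17^3.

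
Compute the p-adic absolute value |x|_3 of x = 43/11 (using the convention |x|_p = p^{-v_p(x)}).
|43/11|_3 = 1

Step 1 — compute v_3(x) by factoring powers of 3 out of the numerator and denominator: v_3(43/11) = 0. Step 2 — apply |x|_p = p^{-v_p(x)} = 3^{0} = 1.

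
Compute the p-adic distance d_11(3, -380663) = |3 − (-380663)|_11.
d_11(3, -380663) = 1/14641

Step 1 — x − y = 3 − (-380663) = 380666. Step 2 — v_11(380666) = 4 (factor: 380666 = (11^4 · 26); the sign does not affect v_p). Step 3 — |x − y|_11 = 11^{-4} = 1/14641.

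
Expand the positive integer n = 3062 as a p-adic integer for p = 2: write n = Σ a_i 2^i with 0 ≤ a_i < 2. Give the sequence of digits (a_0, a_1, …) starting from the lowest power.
(a_0, a_1, …) = (0, 1, 1, 0, 1, 1, 1, 1, 1, 1, 0, 1)

Repeated division by 2 gives the digits low-to-high: 3062 = 1·2^1 + 1·2^2 + 1·2^4 + 1·2^5 + 1·2^6 + 1·2^7 + 1·2^8 + 1·2^9 + 1·2^11. Digit sequence: (0, 1, 1, 0, 1, 1, 1, 1, 1, 1, 0, 1).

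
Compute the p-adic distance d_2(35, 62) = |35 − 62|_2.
d_2(35, 62) = 1

Step 1 — x − y = 35 − 62 = -27. Step 2 — v_2(-27) = 0 (factor: -27 = −(2^0 · 27); the sign does not affect v_p). Step 3 — |x − y|_2 = 2^{0} = 1.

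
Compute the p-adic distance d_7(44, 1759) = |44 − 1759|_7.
d_7(44, 1759) = 1/343

Step 1 — x − y = 44 − 1759 = -1715. Step 2 — v_7(-1715) = 3 (factor: -1715 = −(7^3 · 5); the sign does not affect v_p). Step 3 — |x − y|_7 = 7^{-3} = 1/343.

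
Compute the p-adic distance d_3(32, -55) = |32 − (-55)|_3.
d_3(32, -55) = 1/3

Step 1 — x − y = 32 − (-55) = 87. Step 2 — v_3(87) = 1 (factor: 87 = (3^1 · 29); the sign does not affect v_p). Step 3 — |x − y|_3 = 3^{-1} = 1/3.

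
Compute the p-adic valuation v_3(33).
v_3(33) = 1

v_3(n) is the largest exponent k such that 3^k divides n. Factor out: 33 = 3^1 · 11. (Sign doesn't affect v_p.) So v_3(33) = 1.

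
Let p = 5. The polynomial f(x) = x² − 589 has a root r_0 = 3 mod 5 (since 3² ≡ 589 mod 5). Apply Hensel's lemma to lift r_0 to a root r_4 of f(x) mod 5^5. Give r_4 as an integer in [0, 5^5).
r_4 = 783 (mod 3125)

Hensel's recurrence: r_{i+1} = r_i − f(r_i)·(f′(r_i))^{-1} mod 5^{i+2}, with f′(x) = 2x. Iterate:
  r_0 = 3 (mod 5)
  r_1 = 8 (mod 25)
  r_2 = 33 (mod 125)
  r_3 = 158 (mod 625)
  r_4 = 783 (mod 3125)
Final: r_4 = 783, and one checks f(r_4) ≡ 0 mod 5^5.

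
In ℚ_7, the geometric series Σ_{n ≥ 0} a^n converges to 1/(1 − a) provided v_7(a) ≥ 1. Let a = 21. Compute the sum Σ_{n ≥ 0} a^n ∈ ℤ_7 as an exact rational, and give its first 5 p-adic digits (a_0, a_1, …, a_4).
Σ a^n = 1/(1 − a) = -1/20;  first 5 digits = (1, 3, 2, 0, 1)

v_7(a) = 1 ≥ 1, so the series converges in ℤ_7 to 1/(1 − a) = 1/(1 − 21) = -1/20. Expand this rational in ℤ_7: compute digits iteratively via d_i = x_i mod 7, x_{i+1} = (x_i − d_i)/7. The first 5 digits are (1, 3, 2, 0, 1).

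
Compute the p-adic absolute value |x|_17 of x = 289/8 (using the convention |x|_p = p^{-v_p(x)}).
|289/8|_17 = 1/289

Step 1 — compute v_17(x) by factoring powers of 17 out of the numerator and denominator: v_17(289/8) = 2. Step 2 — apply |x|_p = p^{-v_p(x)} = 17^{-2} = 1/289.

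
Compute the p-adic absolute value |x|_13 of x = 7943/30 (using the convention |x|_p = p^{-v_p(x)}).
|7943/30|_13 = 1/169

Step 1 — compute v_13(x) by factoring powers of 13 out of the numerator and denominator: v_13(7943/30) = 2. Step 2 — apply |x|_p = p^{-v_p(x)} = 13^{-2} = 1/169.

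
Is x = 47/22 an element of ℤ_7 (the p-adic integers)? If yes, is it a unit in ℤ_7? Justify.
x ∈ ℤ_7^× (unit); v_7(x) = 0

ℤ_7 = {x ∈ ℚ_7 : v_7(x) ≥ 0} and ℤ_7^× = {x ∈ ℤ_7 : v_7(x) = 0}. Here v_7(47/22) = v_7(num) − v_7(den) = 0; compare against these criteria.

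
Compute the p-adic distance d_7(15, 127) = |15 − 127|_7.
d_7(15, 127) = 1/7

Step 1 — x − y = 15 − 127 = -112. Step 2 — v_7(-112) = 1 (factor: -112 = −(7^1 · 16); the sign does not affect v_p). Step 3 — |x − y|_7 = 7^{-1} = 1/7.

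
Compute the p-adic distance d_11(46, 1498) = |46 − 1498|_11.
d_11(46, 1498) = 1/121

Step 1 — x − y = 46 − 1498 = -1452. Step 2 — v_11(-1452) = 2 (factor: -1452 = −(11^2 · 12); the sign does not affect v_p). Step 3 — |x − y|_11 = 11^{-2} = 1/121.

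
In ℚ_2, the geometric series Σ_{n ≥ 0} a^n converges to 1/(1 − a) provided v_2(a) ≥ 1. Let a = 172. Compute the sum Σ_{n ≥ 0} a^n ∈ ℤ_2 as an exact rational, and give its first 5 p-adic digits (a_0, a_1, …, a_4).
Σ a^n = 1/(1 − a) = -1/171;  first 5 digits = (1, 0, 1, 1, 1)

v_2(a) = 2 ≥ 1, so the series converges in ℤ_2 to 1/(1 − a) = 1/(1 − 172) = -1/171. Expand this rational in ℤ_2: compute digits iteratively via d_i = x_i mod 2, x_{i+1} = (x_i − d_i)/2. The first 5 digits are (1, 0, 1, 1, 1).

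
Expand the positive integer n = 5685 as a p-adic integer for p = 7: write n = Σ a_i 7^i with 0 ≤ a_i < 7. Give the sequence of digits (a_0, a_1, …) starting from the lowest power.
(a_0, a_1, …) = (1, 0, 4, 2, 2)

Repeated division by 7 gives the digits low-to-high: 5685 = 1 + 4·7^2 + 2·7^3 + 2·7^4. Digit sequence: (1, 0, 4, 2, 2).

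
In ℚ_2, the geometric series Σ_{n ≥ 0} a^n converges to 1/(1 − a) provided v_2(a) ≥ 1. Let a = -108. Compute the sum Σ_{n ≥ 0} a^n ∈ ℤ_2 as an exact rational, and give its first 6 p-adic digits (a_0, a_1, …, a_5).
Σ a^n = 1/(1 − a) = 1/109;  first 6 digits = (1, 0, 1, 0, 0, 1)

v_2(a) = 2 ≥ 1, so the series converges in ℤ_2 to 1/(1 − a) = 1/(1 − (-108)) = 1/109. Expand this rational in ℤ_2: compute digits iteratively via d_i = x_i mod 2, x_{i+1} = (x_i − d_i)/2. The first 6 digits are (1, 0, 1, 0, 0, 1).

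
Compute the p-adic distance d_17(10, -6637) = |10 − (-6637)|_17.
d_17(10, -6637) = 1/289

Step 1 — x − y = 10 − (-6637) = 6647. Step 2 — v_17(6647) = 2 (factor: 6647 = (17^2 · 23); the sign does not affect v_p). Step 3 — |x − y|_17 = 17^{-2} = 1/289.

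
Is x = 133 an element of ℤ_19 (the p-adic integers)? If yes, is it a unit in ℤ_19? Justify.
x ∈ ℤ_19 but not a unit; v_19(x) = 1 > 0

ℤ_19 = {x ∈ ℚ_19 : v_19(x) ≥ 0} and ℤ_19^× = {x ∈ ℤ_19 : v_19(x) = 0}. Here v_19(133) = v_19(num) − v_19(den) = 1; compare against these criteria.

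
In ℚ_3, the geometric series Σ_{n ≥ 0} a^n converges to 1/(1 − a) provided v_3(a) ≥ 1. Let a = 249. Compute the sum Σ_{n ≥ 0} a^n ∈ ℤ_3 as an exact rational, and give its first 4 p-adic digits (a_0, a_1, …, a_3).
Σ a^n = 1/(1 − a) = -1/248;  first 4 digits = (1, 2, 1, 0)

v_3(a) = 1 ≥ 1, so the series converges in ℤ_3 to 1/(1 − a) = 1/(1 − 249) = -1/248. Expand this rational in ℤ_3: compute digits iteratively via d_i = x_i mod 3, x_{i+1} = (x_i − d_i)/3. The first 4 digits are (1, 2, 1, 0).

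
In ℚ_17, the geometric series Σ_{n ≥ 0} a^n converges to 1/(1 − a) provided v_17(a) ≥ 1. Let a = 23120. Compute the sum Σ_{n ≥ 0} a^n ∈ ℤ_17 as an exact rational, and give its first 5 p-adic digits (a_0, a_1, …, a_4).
Σ a^n = 1/(1 − a) = -1/23119;  first 5 digits = (1, 0, 12, 4, 8)

v_17(a) = 2 ≥ 1, so the series converges in ℤ_17 to 1/(1 − a) = 1/(1 − 23120) = -1/23119. Expand this rational in ℤ_17: compute digits iteratively via d_i = x_i mod 17, x_{i+1} = (x_i − d_i)/17. The first 5 digits are (1, 0, 12, 4, 8).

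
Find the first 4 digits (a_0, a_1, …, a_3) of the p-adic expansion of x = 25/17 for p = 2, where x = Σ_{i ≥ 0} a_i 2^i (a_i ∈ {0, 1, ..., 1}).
(a_0, …, a_3) = (1, 0, 0, 1)

v_2(25/17) = 0 (numerator and denominator both coprime to 2), so x ∈ ℤ_2^×. Compute digits iteratively via a_i = x_i mod 2, x_{i+1} = (x_i − a_i)/2, with x_0 = x:
  x_0 = 25/17;  a_0 = 1;  x_1 = (x_0 − 1)/2 = 4/17
  x_1 = 4/17;  a_1 = 0;  x_2 = (x_1 − 0)/2 = 2/17
  x_2 = 2/17;  a_2 = 0;  x_3 = (x_2 − 0)/2 = 1/17
  x_3 = 1/17;  a_3 = 1;  x_4 = (x_3 − 1)/2 = -8/17
Digits: (1, 0, 0, 1).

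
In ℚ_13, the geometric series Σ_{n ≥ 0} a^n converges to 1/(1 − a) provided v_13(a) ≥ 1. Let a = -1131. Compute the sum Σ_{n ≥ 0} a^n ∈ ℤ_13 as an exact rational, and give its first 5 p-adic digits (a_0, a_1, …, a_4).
Σ a^n = 1/(1 − a) = 1/1132;  first 5 digits = (1, 4, 9, 8, 8)

v_13(a) = 1 ≥ 1, so the series converges in ℤ_13 to 1/(1 − a) = 1/(1 − (-1131)) = 1/1132. Expand this rational in ℤ_13: compute digits iteratively via d_i = x_i mod 13, x_{i+1} = (x_i − d_i)/13. The first 5 digits are (1, 4, 9, 8, 8).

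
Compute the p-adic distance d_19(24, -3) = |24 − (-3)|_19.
d_19(24, -3) = 1

Step 1 — x − y = 24 − (-3) = 27. Step 2 — v_19(27) = 0 (factor: 27 = (19^0 · 27); the sign does not affect v_p). Step 3 — |x − y|_19 = 19^{0} = 1.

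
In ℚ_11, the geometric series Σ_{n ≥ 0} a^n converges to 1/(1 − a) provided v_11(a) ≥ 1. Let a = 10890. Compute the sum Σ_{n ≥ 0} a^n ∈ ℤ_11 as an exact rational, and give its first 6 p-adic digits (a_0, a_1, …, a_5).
Σ a^n = 1/(1 − a) = -1/10889;  first 6 digits = (1, 0, 2, 8, 4, 10)

v_11(a) = 2 ≥ 1, so the series converges in ℤ_11 to 1/(1 − a) = 1/(1 − 10890) = -1/10889. Expand this rational in ℤ_11: compute digits iteratively via d_i = x_i mod 11, x_{i+1} = (x_i − d_i)/11. The first 6 digits are (1, 0, 2, 8, 4, 10).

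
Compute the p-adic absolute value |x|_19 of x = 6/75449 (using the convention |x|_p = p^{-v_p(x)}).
|6/75449|_19 = 6859

Step 1 — compute v_19(x) by factoring powers of 19 out of the numerator and denominator: v_19(6/75449) = -3. Step 2 — apply |x|_p = p^{-v_p(x)} = 19^{3} = 6859.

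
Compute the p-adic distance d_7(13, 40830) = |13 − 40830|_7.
d_7(13, 40830) = 1/2401

Step 1 — x − y = 13 − 40830 = -40817. Step 2 — v_7(-40817) = 4 (factor: -40817 = −(7^4 · 17); the sign does not affect v_p). Step 3 — |x − y|_7 = 7^{-4} = 1/2401.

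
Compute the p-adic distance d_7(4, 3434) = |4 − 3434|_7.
d_7(4, 3434) = 1/343

Step 1 — x − y = 4 − 3434 = -3430. Step 2 — v_7(-3430) = 3 (factor: -3430 = −(7^3 · 10); the sign does not affect v_p). Step 3 — |x − y|_7 = 7^{-3} = 1/343.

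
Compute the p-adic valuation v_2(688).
v_2(688) = 4

v_2(n) is the largest exponent k such that 2^k divides n. Factor out: 688 = 2^4 · 43. (Sign doesn't affect v_p.) So v_2(688) = 4.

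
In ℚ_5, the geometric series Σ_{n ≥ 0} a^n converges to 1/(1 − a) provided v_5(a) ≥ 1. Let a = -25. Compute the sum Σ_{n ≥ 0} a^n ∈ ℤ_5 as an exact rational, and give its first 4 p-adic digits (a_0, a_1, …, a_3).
Σ a^n = 1/(1 − a) = 1/26;  first 4 digits = (1, 0, 4, 4)

v_5(a) = 2 ≥ 1, so the series converges in ℤ_5 to 1/(1 − a) = 1/(1 − (-25)) = 1/26. Expand this rational in ℤ_5: compute digits iteratively via d_i = x_i mod 5, x_{i+1} = (x_i − d_i)/5. The first 4 digits are (1, 0, 4, 4).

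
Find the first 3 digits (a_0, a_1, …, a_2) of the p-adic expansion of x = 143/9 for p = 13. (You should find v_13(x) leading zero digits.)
(a_0, …, a_2) = (0, 7, 1)

v_13(143/9) = 1, so a_0 = ... = a_0 = 0. Factor out: x = 13^1 · u with u = 11/9 a unit in ℤ_13. Expand u iteratively via a_{v+i} = u_i mod 13, u_{i+1} = (u_i − a_{v+i})/13:
  u_0 = 11/9;  a_1 = 7;  u_1 = (u_0 − 7)/13 = -4/9
  u_1 = -4/9;  a_2 = 1;  u_2 = (u_1 − 1)/13 = -1/9
Digits: (0, 7, 1).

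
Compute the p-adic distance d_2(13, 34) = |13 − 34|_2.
d_2(13, 34) = 1

Step 1 — x − y = 13 − 34 = -21. Step 2 — v_2(-21) = 0 (factor: -21 = −(2^0 · 21); the sign does not affect v_p). Step 3 — |x − y|_2 = 2^{0} = 1.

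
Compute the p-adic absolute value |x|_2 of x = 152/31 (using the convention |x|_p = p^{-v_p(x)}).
|152/31|_2 = 1/8

Step 1 — compute v_2(x) by factoring powers of 2 out of the numerator and denominator: v_2(152/31) = 3. Step 2 — apply |x|_p = p^{-v_p(x)} = 2^{-3} = 1/8.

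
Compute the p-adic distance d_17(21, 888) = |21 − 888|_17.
d_17(21, 888) = 1/289

Step 1 — x − y = 21 − 888 = -867. Step 2 — v_17(-867) = 2 (factor: -867 = −(17^2 · 3); the sign does not affect v_p). Step 3 — |x − y|_17 = 17^{-2} = 1/289.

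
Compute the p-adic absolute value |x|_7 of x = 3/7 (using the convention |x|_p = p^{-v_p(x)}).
|3/7|_7 = 7

Step 1 — compute v_7(x) by factoring powers of 7 out of the numerator and denominator: v_7(3/7) = -1. Step 2 — apply |x|_p = p^{-v_p(x)} = 7^{1} = 7.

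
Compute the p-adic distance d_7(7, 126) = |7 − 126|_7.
d_7(7, 126) = 1/7

Step 1 — x − y = 7 − 126 = -119. Step 2 — v_7(-119) = 1 (factor: -119 = −(7^1 · 17); the sign does not affect v_p). Step 3 — |x − y|_7 = 7^{-1} = 1/7.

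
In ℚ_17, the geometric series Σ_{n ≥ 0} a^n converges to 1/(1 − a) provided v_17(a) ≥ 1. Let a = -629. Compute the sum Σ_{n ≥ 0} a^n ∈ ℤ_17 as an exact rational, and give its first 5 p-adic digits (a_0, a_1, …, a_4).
Σ a^n = 1/(1 − a) = 1/630;  first 5 digits = (1, 14, 6, 2, 13)

v_17(a) = 1 ≥ 1, so the series converges in ℤ_17 to 1/(1 − a) = 1/(1 − (-629)) = 1/630. Expand this rational in ℤ_17: compute digits iteratively via d_i = x_i mod 17, x_{i+1} = (x_i − d_i)/17. The first 5 digits are (1, 14, 6, 2, 13).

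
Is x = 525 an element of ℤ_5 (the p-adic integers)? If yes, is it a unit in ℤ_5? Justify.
x ∈ ℤ_5 but not a unit; v_5(x) = 2 > 0

ℤ_5 = {x ∈ ℚ_5 : v_5(x) ≥ 0} and ℤ_5^× = {x ∈ ℤ_5 : v_5(x) = 0}. Here v_5(525) = v_5(num) − v_5(den) = 2; compare against these criteria.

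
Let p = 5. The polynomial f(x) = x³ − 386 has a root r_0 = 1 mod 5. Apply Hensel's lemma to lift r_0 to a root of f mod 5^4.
r_3 = 396 (mod 625)

Hensel: r_{i+1} = r_i − f(r_i)/f′(r_i) mod 5^{i+2}, where f′(x) = 3x². Iterate:
  r_0 = 1 (mod 5)
  r_1 = 21 (mod 25)
  r_2 = 21 (mod 125)
  r_3 = 396 (mod 625)
Final: r = 396 with f(r) ≡ 0 mod 5^4.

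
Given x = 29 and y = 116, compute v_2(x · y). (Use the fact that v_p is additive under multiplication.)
v_2(3364) = 2

v_p(x) = 0 (factor: 29 = 2^0 · 29); v_p(y) = 2 (factor: 116 = 2^2 · 29). Additivity: v_p(xy) = v_p(x) + v_p(y) = 0 + 2 = 2. (Direct check: xy = 3364 = 2^2 · (841).)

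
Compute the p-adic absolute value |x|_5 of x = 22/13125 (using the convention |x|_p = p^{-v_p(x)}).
|22/13125|_5 = 625

Step 1 — compute v_5(x) by factoring powers of 5 out of the numerator and denominator: v_5(22/13125) = -4. Step 2 — apply |x|_p = p^{-v_p(x)} = 5^{4} = 625.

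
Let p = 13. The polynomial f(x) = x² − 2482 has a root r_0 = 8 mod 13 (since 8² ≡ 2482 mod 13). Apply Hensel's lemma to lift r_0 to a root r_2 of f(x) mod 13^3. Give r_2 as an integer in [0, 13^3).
r_2 = 476 (mod 2197)

Hensel's recurrence: r_{i+1} = r_i − f(r_i)·(f′(r_i))^{-1} mod 13^{i+2}, with f′(x) = 2x. Iterate:
  r_0 = 8 (mod 13)
  r_1 = 138 (mod 169)
  r_2 = 476 (mod 2197)
Final: r_2 = 476, and one checks f(r_2) ≡ 0 mod 13^3.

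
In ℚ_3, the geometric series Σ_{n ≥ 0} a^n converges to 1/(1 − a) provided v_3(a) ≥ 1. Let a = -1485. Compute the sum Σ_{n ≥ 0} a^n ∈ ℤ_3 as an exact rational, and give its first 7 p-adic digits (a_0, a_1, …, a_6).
Σ a^n = 1/(1 − a) = 1/1486;  first 7 digits = (1, 0, 0, 2, 2, 2, 1)

v_3(a) = 3 ≥ 1, so the series converges in ℤ_3 to 1/(1 − a) = 1/(1 − (-1485)) = 1/1486. Expand this rational in ℤ_3: compute digits iteratively via d_i = x_i mod 3, x_{i+1} = (x_i − d_i)/3. The first 7 digits are (1, 0, 0, 2, 2, 2, 1).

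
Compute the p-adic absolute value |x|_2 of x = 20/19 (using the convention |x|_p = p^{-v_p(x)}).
|20/19|_2 = 1/4

Step 1 — compute v_2(x) by factoring powers of 2 out of the numerator and denominator: v_2(20/19) = 2. Step 2 — apply |x|_p = p^{-v_p(x)} = 2^{-2} = 1/4.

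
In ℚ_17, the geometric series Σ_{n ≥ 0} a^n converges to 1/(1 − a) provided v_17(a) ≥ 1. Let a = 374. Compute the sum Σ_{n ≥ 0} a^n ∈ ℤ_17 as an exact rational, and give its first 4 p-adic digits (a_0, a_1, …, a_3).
Σ a^n = 1/(1 − a) = -1/373;  first 4 digits = (1, 5, 9, 0)

v_17(a) = 1 ≥ 1, so the series converges in ℤ_17 to 1/(1 − a) = 1/(1 − 374) = -1/373. Expand this rational in ℤ_17: compute digits iteratively via d_i = x_i mod 17, x_{i+1} = (x_i − d_i)/17. The first 4 digits are (1, 5, 9, 0).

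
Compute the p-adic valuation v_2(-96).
v_2(-96) = 5

v_2(n) is the largest exponent k such that 2^k divides n. Factor out: -96 = -2^5 · 3. (Sign doesn't affect v_p.) So v_2(-96) = 5.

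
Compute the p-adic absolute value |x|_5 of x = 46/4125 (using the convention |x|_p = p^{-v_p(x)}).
|46/4125|_5 = 125

Step 1 — compute v_5(x) by factoring powers of 5 out of the numerator and denominator: v_5(46/4125) = -3. Step 2 — apply |x|_p = p^{-v_p(x)} = 5^{3} = 125.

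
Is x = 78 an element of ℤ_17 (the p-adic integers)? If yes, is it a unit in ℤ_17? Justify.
x ∈ ℤ_17^× (unit); v_17(x) = 0

ℤ_17 = {x ∈ ℚ_17 : v_17(x) ≥ 0} and ℤ_17^× = {x ∈ ℤ_17 : v_17(x) = 0}. Here v_17(78) = v_17(num) − v_17(den) = 0; compare against these criteria.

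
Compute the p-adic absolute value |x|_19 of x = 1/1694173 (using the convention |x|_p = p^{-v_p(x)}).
|1/1694173|_19 = 130321

Step 1 — compute v_19(x) by factoring powers of 19 out of the numerator and denominator: v_19(1/1694173) = -4. Step 2 — apply |x|_p = p^{-v_p(x)} = 19^{4} = 130321.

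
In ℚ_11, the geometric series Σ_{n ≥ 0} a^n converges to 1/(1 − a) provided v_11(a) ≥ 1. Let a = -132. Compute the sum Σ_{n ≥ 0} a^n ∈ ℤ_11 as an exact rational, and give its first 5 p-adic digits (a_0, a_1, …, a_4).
Σ a^n = 1/(1 − a) = 1/133;  first 5 digits = (1, 10, 10, 0, 10)

v_11(a) = 1 ≥ 1, so the series converges in ℤ_11 to 1/(1 − a) = 1/(1 − (-132)) = 1/133. Expand this rational in ℤ_11: compute digits iteratively via d_i = x_i mod 11, x_{i+1} = (x_i − d_i)/11. The first 5 digits are (1, 10, 10, 0, 10).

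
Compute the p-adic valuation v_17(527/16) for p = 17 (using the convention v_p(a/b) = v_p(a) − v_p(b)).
v_17(527/16) = 1

Factor powers of 17 from the numerator and denominator of the reduced fraction: 527 = 17^1 · 31 and 16 = 17^0 · 16. Apply v_p(a/b) = v_p(a) − v_p(b): v_17(527/16) = 1 − 0 = 1.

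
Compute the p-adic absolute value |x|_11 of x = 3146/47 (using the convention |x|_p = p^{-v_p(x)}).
|3146/47|_11 = 1/121

Step 1 — compute v_11(x) by factoring powers of 11 out of the numerator and denominator: v_11(3146/47) = 2. Step 2 — apply |x|_p = p^{-v_p(x)} = 11^{-2} = 1/121.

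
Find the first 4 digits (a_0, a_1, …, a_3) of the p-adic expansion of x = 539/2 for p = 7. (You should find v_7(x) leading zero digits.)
(a_0, …, a_3) = (0, 0, 2, 4)

v_7(539/2) = 2, so a_0 = ... = a_1 = 0. Factor out: x = 7^2 · u with u = 11/2 a unit in ℤ_7. Expand u iteratively via a_{v+i} = u_i mod 7, u_{i+1} = (u_i − a_{v+i})/7:
  u_0 = 11/2;  a_2 = 2;  u_1 = (u_0 − 2)/7 = 1/2
  u_1 = 1/2;  a_3 = 4;  u_2 = (u_1 − 4)/7 = -1/2
Digits: (0, 0, 2, 4).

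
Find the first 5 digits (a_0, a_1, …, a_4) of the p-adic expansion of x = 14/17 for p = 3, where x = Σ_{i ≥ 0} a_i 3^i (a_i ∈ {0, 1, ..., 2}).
(a_0, …, a_4) = (1, 1, 0, 2, 0)

v_3(14/17) = 0 (numerator and denominator both coprime to 3), so x ∈ ℤ_3^×. Compute digits iteratively via a_i = x_i mod 3, x_{i+1} = (x_i − a_i)/3, with x_0 = x:
  x_0 = 14/17;  a_0 = 1;  x_1 = (x_0 − 1)/3 = -1/17
  x_1 = -1/17;  a_1 = 1;  x_2 = (x_1 − 1)/3 = -6/17
  x_2 = -6/17;  a_2 = 0;  x_3 = (x_2 − 0)/3 = -2/17
  x_3 = -2/17;  a_3 = 2;  x_4 = (x_3 − 2)/3 = -12/17
  x_4 = -12/17;  a_4 = 0;  x_5 = (x_4 − 0)/3 = -4/17
Digits: (1, 1, 0, 2, 0).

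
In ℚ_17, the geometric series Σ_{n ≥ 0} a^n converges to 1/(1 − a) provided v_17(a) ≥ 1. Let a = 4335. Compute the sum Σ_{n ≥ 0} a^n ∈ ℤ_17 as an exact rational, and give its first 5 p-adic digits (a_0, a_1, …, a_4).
Σ a^n = 1/(1 − a) = -1/4334;  first 5 digits = (1, 0, 15, 0, 4)

v_17(a) = 2 ≥ 1, so the series converges in ℤ_17 to 1/(1 − a) = 1/(1 − 4335) = -1/4334. Expand this rational in ℤ_17: compute digits iteratively via d_i = x_i mod 17, x_{i+1} = (x_i − d_i)/17. The first 5 digits are (1, 0, 15, 0, 4).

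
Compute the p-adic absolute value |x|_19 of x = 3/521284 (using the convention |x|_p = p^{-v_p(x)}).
|3/521284|_19 = 130321

Step 1 — compute v_19(x) by factoring powers of 19 out of the numerator and denominator: v_19(3/521284) = -4. Step 2 — apply |x|_p = p^{-v_p(x)} = 19^{4} = 130321.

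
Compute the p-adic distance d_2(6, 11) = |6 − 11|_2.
d_2(6, 11) = 1

Step 1 — x − y = 6 − 11 = -5. Step 2 — v_2(-5) = 0 (factor: -5 = −(2^0 · 5); the sign does not affect v_p). Step 3 — |x − y|_2 = 2^{0} = 1.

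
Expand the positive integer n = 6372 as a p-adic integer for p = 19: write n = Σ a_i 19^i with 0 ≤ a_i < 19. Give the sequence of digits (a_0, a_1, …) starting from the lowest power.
(a_0, a_1, …) = (7, 12, 17)

Repeated division by 19 gives the digits low-to-high: 6372 = 7 + 12·19^1 + 17·19^2. Digit sequence: (7, 12, 17).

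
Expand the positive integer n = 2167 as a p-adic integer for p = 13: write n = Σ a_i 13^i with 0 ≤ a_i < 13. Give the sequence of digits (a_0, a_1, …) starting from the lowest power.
(a_0, a_1, …) = (9, 10, 12)

Repeated division by 13 gives the digits low-to-high: 2167 = 9 + 10·13^1 + 12·13^2. Digit sequence: (9, 10, 12).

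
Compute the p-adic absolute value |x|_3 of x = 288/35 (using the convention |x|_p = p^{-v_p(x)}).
|288/35|_3 = 1/9

Step 1 — compute v_3(x) by factoring powers of 3 out of the numerator and denominator: v_3(288/35) = 2. Step 2 — apply |x|_p = p^{-v_p(x)} = 3^{-2} = 1/9.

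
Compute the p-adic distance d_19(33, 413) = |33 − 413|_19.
d_19(33, 413) = 1/19

Step 1 — x − y = 33 − 413 = -380. Step 2 — v_19(-380) = 1 (factor: -380 = −(19^1 · 20); the sign does not affect v_p). Step 3 — |x − y|_19 = 19^{-1} = 1/19.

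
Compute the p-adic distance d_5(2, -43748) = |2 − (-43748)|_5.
d_5(2, -43748) = 1/3125

Step 1 — x − y = 2 − (-43748) = 43750. Step 2 — v_5(43750) = 5 (factor: 43750 = (5^5 · 14); the sign does not affect v_p). Step 3 — |x − y|_5 = 5^{-5} = 1/3125.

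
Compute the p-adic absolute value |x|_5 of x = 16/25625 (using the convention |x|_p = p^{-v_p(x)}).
|16/25625|_5 = 625

Step 1 — compute v_5(x) by factoring powers of 5 out of the numerator and denominator: v_5(16/25625) = -4. Step 2 — apply |x|_p = p^{-v_p(x)} = 5^{4} = 625.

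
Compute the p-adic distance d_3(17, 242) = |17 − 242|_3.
d_3(17, 242) = 1/9

Step 1 — x − y = 17 − 242 = -225. Step 2 — v_3(-225) = 2 (factor: -225 = −(3^2 · 25); the sign does not affect v_p). Step 3 — |x − y|_3 = 3^{-2} = 1/9.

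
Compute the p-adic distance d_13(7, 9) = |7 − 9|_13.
d_13(7, 9) = 1

Step 1 — x − y = 7 − 9 = -2. Step 2 — v_13(-2) = 0 (factor: -2 = −(13^0 · 2); the sign does not affect v_p). Step 3 — |x − y|_13 = 13^{0} = 1.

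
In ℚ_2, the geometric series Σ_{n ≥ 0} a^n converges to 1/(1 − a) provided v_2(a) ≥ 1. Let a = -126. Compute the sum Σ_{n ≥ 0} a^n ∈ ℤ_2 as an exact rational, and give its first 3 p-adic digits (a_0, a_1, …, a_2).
Σ a^n = 1/(1 − a) = 1/127;  first 3 digits = (1, 1, 1)

v_2(a) = 1 ≥ 1, so the series converges in ℤ_2 to 1/(1 − a) = 1/(1 − (-126)) = 1/127. Expand this rational in ℤ_2: compute digits iteratively via d_i = x_i mod 2, x_{i+1} = (x_i − d_i)/2. The first 3 digits are (1, 1, 1).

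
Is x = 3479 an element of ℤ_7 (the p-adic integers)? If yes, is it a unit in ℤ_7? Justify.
x ∈ ℤ_7 but not a unit; v_7(x) = 2 > 0

ℤ_7 = {x ∈ ℚ_7 : v_7(x) ≥ 0} and ℤ_7^× = {x ∈ ℤ_7 : v_7(x) = 0}. Here v_7(3479) = v_7(num) − v_7(den) = 2; compare against these criteria.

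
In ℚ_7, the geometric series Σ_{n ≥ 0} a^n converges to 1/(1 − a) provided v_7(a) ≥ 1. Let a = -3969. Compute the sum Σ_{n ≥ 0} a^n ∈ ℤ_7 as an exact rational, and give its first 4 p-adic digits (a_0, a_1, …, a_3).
Σ a^n = 1/(1 − a) = 1/3970;  first 4 digits = (1, 0, 3, 2)

v_7(a) = 2 ≥ 1, so the series converges in ℤ_7 to 1/(1 − a) = 1/(1 − (-3969)) = 1/3970. Expand this rational in ℤ_7: compute digits iteratively via d_i = x_i mod 7, x_{i+1} = (x_i − d_i)/7. The first 4 digits are (1, 0, 3, 2).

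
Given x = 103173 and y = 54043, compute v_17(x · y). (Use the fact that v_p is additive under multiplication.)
v_17(5575778439) = 6

v_p(x) = 3 (factor: 103173 = 17^3 · 21); v_p(y) = 3 (factor: 54043 = 17^3 · 11). Additivity: v_p(xy) = v_p(x) + v_p(y) = 3 + 3 = 6. (Direct check: xy = 5575778439 = 17^6 · (231).)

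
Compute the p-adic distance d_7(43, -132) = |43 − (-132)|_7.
d_7(43, -132) = 1/7

Step 1 — x − y = 43 − (-132) = 175. Step 2 — v_7(175) = 1 (factor: 175 = (7^1 · 25); the sign does not affect v_p). Step 3 — |x − y|_7 = 7^{-1} = 1/7.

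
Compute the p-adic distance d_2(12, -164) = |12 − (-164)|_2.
d_2(12, -164) = 1/16

Step 1 — x − y = 12 − (-164) = 176. Step 2 — v_2(176) = 4 (factor: 176 = (2^4 · 11); the sign does not affect v_p). Step 3 — |x − y|_2 = 2^{-4} = 1/16.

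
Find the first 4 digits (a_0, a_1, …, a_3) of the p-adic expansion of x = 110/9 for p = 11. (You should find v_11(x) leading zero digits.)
(a_0, …, a_3) = (0, 6, 2, 1)

v_11(110/9) = 1, so a_0 = ... = a_0 = 0. Factor out: x = 11^1 · u with u = 10/9 a unit in ℤ_11. Expand u iteratively via a_{v+i} = u_i mod 11, u_{i+1} = (u_i − a_{v+i})/11:
  u_0 = 10/9;  a_1 = 6;  u_1 = (u_0 − 6)/11 = -4/9
  u_1 = -4/9;  a_2 = 2;  u_2 = (u_1 − 2)/11 = -2/9
  u_2 = -2/9;  a_3 = 1;  u_3 = (u_2 − 1)/11 = -1/9
Digits: (0, 6, 2, 1).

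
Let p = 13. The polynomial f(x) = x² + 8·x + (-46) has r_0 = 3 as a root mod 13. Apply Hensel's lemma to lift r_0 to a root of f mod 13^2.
r_1 = 16 (mod 169)

Hensel: r_{i+1} = r_i − f(r_i)·(f′(r_i))^{-1} mod 13^{i+2}, f′(x) = 2x + 8. Iterate:
  r_0 = 3 (mod 13)
  r_1 = 16 (mod 169)
Final: r = 16 satisfies f(r) ≡ 0 mod 13^2.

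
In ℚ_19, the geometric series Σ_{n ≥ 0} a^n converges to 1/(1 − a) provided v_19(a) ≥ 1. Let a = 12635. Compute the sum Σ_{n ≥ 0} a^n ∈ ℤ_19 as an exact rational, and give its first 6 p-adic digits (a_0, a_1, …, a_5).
Σ a^n = 1/(1 − a) = -1/12634;  first 6 digits = (1, 0, 16, 1, 9, 7)

v_19(a) = 2 ≥ 1, so the series converges in ℤ_19 to 1/(1 − a) = 1/(1 − 12635) = -1/12634. Expand this rational in ℤ_19: compute digits iteratively via d_i = x_i mod 19, x_{i+1} = (x_i − d_i)/19. The first 6 digits are (1, 0, 16, 1, 9, 7).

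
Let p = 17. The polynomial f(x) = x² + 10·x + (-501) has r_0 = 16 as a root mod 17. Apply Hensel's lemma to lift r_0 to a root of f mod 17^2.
r_1 = 135 (mod 289)

Hensel: r_{i+1} = r_i − f(r_i)·(f′(r_i))^{-1} mod 17^{i+2}, f′(x) = 2x + 10. Iterate:
  r_0 = 16 (mod 17)
  r_1 = 135 (mod 289)
Final: r = 135 satisfies f(r) ≡ 0 mod 17^2.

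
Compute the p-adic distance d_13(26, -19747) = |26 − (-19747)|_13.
d_13(26, -19747) = 1/2197

Step 1 — x − y = 26 − (-19747) = 19773. Step 2 — v_13(19773) = 3 (factor: 19773 = (13^3 · 9); the sign does not affect v_p). Step 3 — |x − y|_13 = 13^{-3} = 1/2197.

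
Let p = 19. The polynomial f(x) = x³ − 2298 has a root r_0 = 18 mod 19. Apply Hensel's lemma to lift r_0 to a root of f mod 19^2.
r_1 = 284 (mod 361)

Hensel: r_{i+1} = r_i − f(r_i)/f′(r_i) mod 19^{i+2}, where f′(x) = 3x². Iterate:
  r_0 = 18 (mod 19)
  r_1 = 284 (mod 361)
Final: r = 284 with f(r) ≡ 0 mod 19^2.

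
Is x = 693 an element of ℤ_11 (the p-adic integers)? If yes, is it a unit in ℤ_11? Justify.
x ∈ ℤ_11 but not a unit; v_11(x) = 1 > 0

ℤ_11 = {x ∈ ℚ_11 : v_11(x) ≥ 0} and ℤ_11^× = {x ∈ ℤ_11 : v_11(x) = 0}. Here v_11(693) = v_11(num) − v_11(den) = 1; compare against these criteria.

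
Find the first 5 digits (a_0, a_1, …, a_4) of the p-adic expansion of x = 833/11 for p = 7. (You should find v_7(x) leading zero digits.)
(a_0, …, a_4) = (0, 0, 6, 0, 5)

v_7(833/11) = 2, so a_0 = ... = a_1 = 0. Factor out: x = 7^2 · u with u = 17/11 a unit in ℤ_7. Expand u iteratively via a_{v+i} = u_i mod 7, u_{i+1} = (u_i − a_{v+i})/7:
  u_0 = 17/11;  a_2 = 6;  u_1 = (u_0 − 6)/7 = -7/11
  u_1 = -7/11;  a_3 = 0;  u_2 = (u_1 − 0)/7 = -1/11
  u_2 = -1/11;  a_4 = 5;  u_3 = (u_2 − 5)/7 = -8/11
Digits: (0, 0, 6, 0, 5).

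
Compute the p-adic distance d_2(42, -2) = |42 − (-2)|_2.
d_2(42, -2) = 1/4

Step 1 — x − y = 42 − (-2) = 44. Step 2 — v_2(44) = 2 (factor: 44 = (2^2 · 11); the sign does not affect v_p). Step 3 — |x − y|_2 = 2^{-2} = 1/4.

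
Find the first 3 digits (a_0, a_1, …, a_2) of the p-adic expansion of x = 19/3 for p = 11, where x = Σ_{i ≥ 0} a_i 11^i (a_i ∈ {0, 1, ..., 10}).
(a_0, …, a_2) = (10, 7, 3)

v_11(19/3) = 0 (numerator and denominator both coprime to 11), so x ∈ ℤ_11^×. Compute digits iteratively via a_i = x_i mod 11, x_{i+1} = (x_i − a_i)/11, with x_0 = x:
  x_0 = 19/3;  a_0 = 10;  x_1 = (x_0 − 10)/11 = -1/3
  x_1 = -1/3;  a_1 = 7;  x_2 = (x_1 − 7)/11 = -2/3
  x_2 = -2/3;  a_2 = 3;  x_3 = (x_2 − 3)/11 = -1/3
Digits: (10, 7, 3).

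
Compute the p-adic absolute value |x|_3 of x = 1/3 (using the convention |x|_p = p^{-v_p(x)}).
|1/3|_3 = 3

Step 1 — compute v_3(x) by factoring powers of 3 out of the numerator and denominator: v_3(1/3) = -1. Step 2 — apply |x|_p = p^{-v_p(x)} = 3^{1} = 3.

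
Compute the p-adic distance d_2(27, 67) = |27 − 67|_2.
d_2(27, 67) = 1/8

Step 1 — x − y = 27 − 67 = -40. Step 2 — v_2(-40) = 3 (factor: -40 = −(2^3 · 5); the sign does not affect v_p). Step 3 — |x − y|_2 = 2^{-3} = 1/8.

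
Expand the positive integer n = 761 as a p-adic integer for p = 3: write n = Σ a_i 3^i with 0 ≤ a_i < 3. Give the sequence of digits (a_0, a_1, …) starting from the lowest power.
(a_0, a_1, …) = (2, 1, 0, 1, 0, 0, 1)

Repeated division by 3 gives the digits low-to-high: 761 = 2 + 1·3^1 + 1·3^3 + 1·3^6. Digit sequence: (2, 1, 0, 1, 0, 0, 1).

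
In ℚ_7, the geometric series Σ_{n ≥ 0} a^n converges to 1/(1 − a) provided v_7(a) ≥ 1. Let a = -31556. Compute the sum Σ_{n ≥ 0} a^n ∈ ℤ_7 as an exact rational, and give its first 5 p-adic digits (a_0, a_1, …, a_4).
Σ a^n = 1/(1 − a) = 1/31557;  first 5 digits = (1, 0, 0, 6, 0)

v_7(a) = 3 ≥ 1, so the series converges in ℤ_7 to 1/(1 − a) = 1/(1 − (-31556)) = 1/31557. Expand this rational in ℤ_7: compute digits iteratively via d_i = x_i mod 7, x_{i+1} = (x_i − d_i)/7. The first 5 digits are (1, 0, 0, 6, 0).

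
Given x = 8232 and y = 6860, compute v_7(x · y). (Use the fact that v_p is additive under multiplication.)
v_7(56471520) = 6

v_p(x) = 3 (factor: 8232 = 7^3 · 24); v_p(y) = 3 (factor: 6860 = 7^3 · 20). Additivity: v_p(xy) = v_p(x) + v_p(y) = 3 + 3 = 6. (Direct check: xy = 56471520 = 7^6 · (480).)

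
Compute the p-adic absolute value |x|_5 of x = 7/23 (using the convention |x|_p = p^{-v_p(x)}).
|7/23|_5 = 1

Step 1 — compute v_5(x) by factoring powers of 5 out of the numerator and denominator: v_5(7/23) = 0. Step 2 — apply |x|_p = p^{-v_p(x)} = 5^{0} = 1.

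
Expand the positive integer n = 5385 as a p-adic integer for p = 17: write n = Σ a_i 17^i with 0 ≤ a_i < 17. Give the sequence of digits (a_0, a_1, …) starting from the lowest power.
(a_0, a_1, …) = (13, 10, 1, 1)

Repeated division by 17 gives the digits low-to-high: 5385 = 13 + 10·17^1 + 1·17^2 + 1·17^3. Digit sequence: (13, 10, 1, 1).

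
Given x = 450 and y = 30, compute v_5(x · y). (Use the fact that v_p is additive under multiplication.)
v_5(13500) = 3

v_p(x) = 2 (factor: 450 = 5^2 · 18); v_p(y) = 1 (factor: 30 = 5^1 · 6). Additivity: v_p(xy) = v_p(x) + v_p(y) = 2 + 1 = 3. (Direct check: xy = 13500 = 5^3 · (108).)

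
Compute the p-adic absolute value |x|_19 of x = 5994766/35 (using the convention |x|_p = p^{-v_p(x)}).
|5994766/35|_19 = 1/130321

Step 1 — compute v_19(x) by factoring powers of 19 out of the numerator and denominator: v_19(5994766/35) = 4. Step 2 — apply |x|_p = p^{-v_p(x)} = 19^{-4} = 1/130321.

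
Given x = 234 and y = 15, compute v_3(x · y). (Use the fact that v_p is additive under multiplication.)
v_3(3510) = 3

v_p(x) = 2 (factor: 234 = 3^2 · 26); v_p(y) = 1 (factor: 15 = 3^1 · 5). Additivity: v_p(xy) = v_p(x) + v_p(y) = 2 + 1 = 3. (Direct check: xy = 3510 = 3^3 · (130).)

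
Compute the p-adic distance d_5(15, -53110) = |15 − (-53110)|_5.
d_5(15, -53110) = 1/3125

Step 1 — x − y = 15 − (-53110) = 53125. Step 2 — v_5(53125) = 5 (factor: 53125 = (5^5 · 17); the sign does not affect v_p). Step 3 — |x − y|_5 = 5^{-5} = 1/3125.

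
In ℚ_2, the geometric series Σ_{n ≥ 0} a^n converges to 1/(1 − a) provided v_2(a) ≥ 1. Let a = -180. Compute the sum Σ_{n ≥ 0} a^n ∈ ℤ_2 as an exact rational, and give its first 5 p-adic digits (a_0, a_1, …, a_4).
Σ a^n = 1/(1 − a) = 1/181;  first 5 digits = (1, 0, 1, 1, 1)

v_2(a) = 2 ≥ 1, so the series converges in ℤ_2 to 1/(1 − a) = 1/(1 − (-180)) = 1/181. Expand this rational in ℤ_2: compute digits iteratively via d_i = x_i mod 2, x_{i+1} = (x_i − d_i)/2. The first 5 digits are (1, 0, 1, 1, 1).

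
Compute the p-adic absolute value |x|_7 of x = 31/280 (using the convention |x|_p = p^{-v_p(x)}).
|31/280|_7 = 7

Step 1 — compute v_7(x) by factoring powers of 7 out of the numerator and denominator: v_7(31/280) = -1. Step 2 — apply |x|_p = p^{-v_p(x)} = 7^{1} = 7.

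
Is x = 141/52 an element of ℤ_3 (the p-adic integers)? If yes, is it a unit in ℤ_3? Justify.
x ∈ ℤ_3 but not a unit; v_3(x) = 1 > 0

ℤ_3 = {x ∈ ℚ_3 : v_3(x) ≥ 0} and ℤ_3^× = {x ∈ ℤ_3 : v_3(x) = 0}. Here v_3(141/52) = v_3(num) − v_3(den) = 1; compare against these criteria.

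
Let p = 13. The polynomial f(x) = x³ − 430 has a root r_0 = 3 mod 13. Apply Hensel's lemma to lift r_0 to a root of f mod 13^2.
r_1 = 68 (mod 169)

Hensel: r_{i+1} = r_i − f(r_i)/f′(r_i) mod 13^{i+2}, where f′(x) = 3x². Iterate:
  r_0 = 3 (mod 13)
  r_1 = 68 (mod 169)
Final: r = 68 with f(r) ≡ 0 mod 13^2.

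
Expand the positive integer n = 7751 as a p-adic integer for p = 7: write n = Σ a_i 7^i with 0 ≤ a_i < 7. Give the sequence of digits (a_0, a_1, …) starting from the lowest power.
(a_0, a_1, …) = (2, 1, 4, 1, 3)

Repeated division by 7 gives the digits low-to-high: 7751 = 2 + 1·7^1 + 4·7^2 + 1·7^3 + 3·7^4. Digit sequence: (2, 1, 4, 1, 3).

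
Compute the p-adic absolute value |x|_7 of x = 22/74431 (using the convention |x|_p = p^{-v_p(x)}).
|22/74431|_7 = 2401

Step 1 — compute v_7(x) by factoring powers of 7 out of the numerator and denominator: v_7(22/74431) = -4. Step 2 — apply |x|_p = p^{-v_p(x)} = 7^{4} = 2401.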